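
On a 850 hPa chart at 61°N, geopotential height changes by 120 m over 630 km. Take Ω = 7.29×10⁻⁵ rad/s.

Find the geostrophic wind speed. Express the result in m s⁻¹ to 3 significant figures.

14.7 m s⁻¹

Coriolis parameter at 61°N:
f = 2Ω sin φ = 2 × 7.29×10⁻⁵ × sin 61° = 1.28×10⁻⁴ s⁻¹
Height gradient: |∂Z/∂n| = 120 m / 630000 m = 1.90×10⁻⁴
On a pressure surface, geostrophic balance gives V_g = (g/f)|∂Z/∂n|:
V_g = 9.81 × 1.90×10⁻⁴ / 1.28×10⁻⁴ = 14.7 m/s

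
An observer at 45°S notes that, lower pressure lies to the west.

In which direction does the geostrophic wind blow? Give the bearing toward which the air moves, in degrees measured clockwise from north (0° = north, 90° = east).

The pressure-gradient force points toward the west (bearing 270°).
Geostrophic balance: in the Southern Hemisphere the Coriolis force deflects motion to the left, so the geostrophic wind blows 90° to the left of the pressure-gradient force (low pressure on the right).
Rotating 270° by 90° counterclockwise gives 180° — the wind blows toward the south.

180°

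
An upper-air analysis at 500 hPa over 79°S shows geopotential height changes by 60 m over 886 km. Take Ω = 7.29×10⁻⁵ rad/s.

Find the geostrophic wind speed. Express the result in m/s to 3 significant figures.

4.64 m/s

Coriolis parameter at 79°S:
f = 2Ω sin φ = 2 × 7.29×10⁻⁵ × sin 79° = 1.43×10⁻⁴ s⁻¹
Height gradient: |∂Z/∂n| = 60 m / 886000 m = 6.77×10⁻⁵
On a pressure surface, geostrophic balance gives V_g = (g/f)|∂Z/∂n|:
V_g = 9.81 × 6.77×10⁻⁵ / 1.43×10⁻⁴ = 4.64 m/s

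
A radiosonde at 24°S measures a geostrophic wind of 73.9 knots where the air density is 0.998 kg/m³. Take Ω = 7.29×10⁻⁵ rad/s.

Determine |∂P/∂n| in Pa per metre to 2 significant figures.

2.3×10⁻³ Pa/m

Coriolis parameter at 24°S:
f = 2Ω sin φ = 2 × 7.29×10⁻⁵ × sin 24° = 5.93×10⁻⁵ s⁻¹
Wind speed in SI: 73.9 knots = 38.0 m/s
Geostrophic balance rearranged: |∂P/∂n| = f ρ V_g
|∂P/∂n| = 5.93×10⁻⁵ × 0.998 × 38.0 = 2.25×10⁻³ Pa/m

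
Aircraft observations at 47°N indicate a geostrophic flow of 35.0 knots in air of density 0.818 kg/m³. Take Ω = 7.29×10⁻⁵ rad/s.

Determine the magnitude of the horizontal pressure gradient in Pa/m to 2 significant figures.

1.6×10⁻³ Pa/m

Coriolis parameter at 47°N:
f = 2Ω sin φ = 2 × 7.29×10⁻⁵ × sin 47° = 1.07×10⁻⁴ s⁻¹
Wind speed in SI: 35.0 knots = 18.0 m/s
Geostrophic balance rearranged: |∂P/∂n| = f ρ V_g
|∂P/∂n| = 1.07×10⁻⁴ × 0.818 × 18.0 = 1.57×10⁻³ Pa/m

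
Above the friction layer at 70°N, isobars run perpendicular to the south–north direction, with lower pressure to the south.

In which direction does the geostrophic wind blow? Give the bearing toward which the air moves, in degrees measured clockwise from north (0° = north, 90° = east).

The pressure-gradient force points toward the south (bearing 180°).
Geostrophic balance: in the Northern Hemisphere the Coriolis force deflects motion to the right, so the geostrophic wind blows 90° to the right of the pressure-gradient force (low pressure on the left).
Rotating 180° by 90° clockwise gives 270° — the wind blows toward the west.

270°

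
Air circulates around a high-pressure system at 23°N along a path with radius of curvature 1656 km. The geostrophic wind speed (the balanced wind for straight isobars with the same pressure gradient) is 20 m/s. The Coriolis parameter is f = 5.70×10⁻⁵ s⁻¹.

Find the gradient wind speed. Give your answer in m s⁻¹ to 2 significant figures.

Around a high, pressure-gradient force acts outward with centrifugal, so Coriolis balances both:
fV = (1/ρ)|∂P/∂n| + V²/R  →  V² − fR·V + fR·V_g = 0
With fR = 5.70×10⁻⁵ × 1656×10³ m = 94.4 m/s:
V = [fR − √((fR)² − 4 fR V_g)]/2 = [94.4 − √(94.4² − 4×94.4×20)]/2 = 28.8 m/s
Supergeostrophic (V > V_g = 20 m/s), as expected around a high.

29 m s⁻¹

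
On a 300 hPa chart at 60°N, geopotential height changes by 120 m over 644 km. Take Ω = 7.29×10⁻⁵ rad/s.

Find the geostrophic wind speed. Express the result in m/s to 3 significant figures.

14.5 m/s

Coriolis parameter at 60°N:
f = 2Ω sin φ = 2 × 7.29×10⁻⁵ × sin 60° = 1.26×10⁻⁴ s⁻¹
Height gradient: |∂Z/∂n| = 120 m / 644000 m = 1.86×10⁻⁴
On a pressure surface, geostrophic balance gives V_g = (g/f)|∂Z/∂n|:
V_g = 9.81 × 1.86×10⁻⁴ / 1.26×10⁻⁴ = 14.5 m/s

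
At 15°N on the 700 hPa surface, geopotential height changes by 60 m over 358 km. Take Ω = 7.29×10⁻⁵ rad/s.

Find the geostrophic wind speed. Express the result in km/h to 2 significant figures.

Coriolis parameter at 15°N:
f = 2Ω sin φ = 2 × 7.29×10⁻⁵ × sin 15° = 3.77×10⁻⁵ s⁻¹
Height gradient: |∂Z/∂n| = 60 m / 358000 m = 1.68×10⁻⁴
On a pressure surface, geostrophic balance gives V_g = (g/f)|∂Z/∂n|:
V_g = 9.81 × 1.68×10⁻⁴ / 3.77×10⁻⁵ = 43.6 m/s
Converting: 43.6 m/s × 3.6 = 160 km/h

160 km/h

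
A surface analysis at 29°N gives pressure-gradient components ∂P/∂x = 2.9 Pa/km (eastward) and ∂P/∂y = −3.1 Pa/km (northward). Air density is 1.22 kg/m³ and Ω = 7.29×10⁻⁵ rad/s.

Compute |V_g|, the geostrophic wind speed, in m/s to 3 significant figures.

49.2 m/s

Coriolis parameter at 29°N:
f = 2Ω sin φ = 2 × 7.29×10⁻⁵ × sin 29° = 7.07×10⁻⁵ s⁻¹
Component geostrophic relations (x east, y north):
u_g = −(1/(fρ)) ∂P/∂y,  v_g = (1/(fρ)) ∂P/∂x
u_g = −(−3.1×10⁻³)/(7.07×10⁻⁵ × 1.22) = 35.9 m/s;  v_g = (2.9×10⁻³)/(7.07×10⁻⁵ × 1.22) = 33.6 m/s
|V_g| = √(u_g² + v_g²) = 49.2 m/s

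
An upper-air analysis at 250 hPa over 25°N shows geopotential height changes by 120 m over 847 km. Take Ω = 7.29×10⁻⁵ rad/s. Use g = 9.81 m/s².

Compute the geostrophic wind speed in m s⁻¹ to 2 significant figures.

Coriolis parameter at 25°N:
f = 2Ω sin φ = 2 × 7.29×10⁻⁵ × sin 25° = 6.16×10⁻⁵ s⁻¹
Height gradient: |∂Z/∂n| = 120 m / 847000 m = 1.42×10⁻⁴
On a pressure surface, geostrophic balance gives V_g = (g/f)|∂Z/∂n|:
V_g = 9.81 × 1.42×10⁻⁴ / 6.16×10⁻⁵ = 22.6 m/s

23 m s⁻¹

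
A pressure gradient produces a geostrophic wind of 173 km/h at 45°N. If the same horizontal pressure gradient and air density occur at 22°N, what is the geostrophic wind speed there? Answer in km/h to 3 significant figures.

327 km/h

With the same pressure gradient and density, V_g ∝ 1/f ∝ 1/sin φ.
V₂ = V₁ · sin φ₁ / sin φ₂ = 173 × sin 45° / sin 22°
V₂ = 173 × 0.7071/0.3746 = 327 km/h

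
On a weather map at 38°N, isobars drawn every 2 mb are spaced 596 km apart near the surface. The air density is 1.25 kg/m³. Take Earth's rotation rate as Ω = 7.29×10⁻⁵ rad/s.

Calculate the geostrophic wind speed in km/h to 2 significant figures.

Coriolis parameter at 38°N:
f = 2Ω sin φ = 2 × 7.29×10⁻⁵ × sin 38° = 8.98×10⁻⁵ s⁻¹
Pressure gradient: |∂P/∂n| = 200 Pa / 596000 m = 3.36×10⁻⁴ Pa/m
Geostrophic balance (pressure-gradient force = Coriolis force):
V_g = (1/(fρ)) |∂P/∂n| = 3.36×10⁻⁴ / (8.98×10⁻⁵ × 1.25) = 2.99 m/s
Converting: 2.99 m/s × 3.6 = 11 km/h

11 km/h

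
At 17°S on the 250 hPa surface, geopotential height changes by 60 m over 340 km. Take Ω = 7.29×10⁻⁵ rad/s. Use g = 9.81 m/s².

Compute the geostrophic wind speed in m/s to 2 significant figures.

Coriolis parameter at 17°S:
f = 2Ω sin φ = 2 × 7.29×10⁻⁵ × sin 17° = 4.26×10⁻⁵ s⁻¹
Height gradient: |∂Z/∂n| = 60 m / 340000 m = 1.76×10⁻⁴
On a pressure surface, geostrophic balance gives V_g = (g/f)|∂Z/∂n|:
V_g = 9.81 × 1.76×10⁻⁴ / 4.26×10⁻⁵ = 40.6 m/s

41 m/s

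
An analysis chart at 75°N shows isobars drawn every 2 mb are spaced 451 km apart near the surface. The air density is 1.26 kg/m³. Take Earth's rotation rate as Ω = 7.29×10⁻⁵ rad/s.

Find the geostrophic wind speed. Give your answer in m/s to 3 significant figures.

Coriolis parameter at 75°N:
f = 2Ω sin φ = 2 × 7.29×10⁻⁵ × sin 75° = 1.41×10⁻⁴ s⁻¹
Pressure gradient: |∂P/∂n| = 200 Pa / 451000 m = 4.43×10⁻⁴ Pa/m
Geostrophic balance (pressure-gradient force = Coriolis force):
V_g = (1/(fρ)) |∂P/∂n| = 4.43×10⁻⁴ / (1.41×10⁻⁴ × 1.26) = 2.50 m/s

2.50 m/s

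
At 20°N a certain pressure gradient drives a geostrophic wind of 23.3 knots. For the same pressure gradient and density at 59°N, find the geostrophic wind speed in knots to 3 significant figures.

With the same pressure gradient and density, V_g ∝ 1/f ∝ 1/sin φ.
V₂ = V₁ · sin φ₁ / sin φ₂ = 23.3 × sin 20° / sin 59°
V₂ = 23.3 × 0.3420/0.8572 = 9.30 knots

9.30 knots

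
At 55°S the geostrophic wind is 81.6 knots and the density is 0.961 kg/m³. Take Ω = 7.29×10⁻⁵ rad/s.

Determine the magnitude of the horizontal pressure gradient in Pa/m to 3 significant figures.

Coriolis parameter at 55°S:
f = 2Ω sin φ = 2 × 7.29×10⁻⁵ × sin 55° = 1.19×10⁻⁴ s⁻¹
Wind speed in SI: 81.6 knots = 42.0 m/s
Geostrophic balance rearranged: |∂P/∂n| = f ρ V_g
|∂P/∂n| = 1.19×10⁻⁴ × 0.961 × 42.0 = 4.82×10⁻³ Pa/m

4.82×10⁻³ Pa/m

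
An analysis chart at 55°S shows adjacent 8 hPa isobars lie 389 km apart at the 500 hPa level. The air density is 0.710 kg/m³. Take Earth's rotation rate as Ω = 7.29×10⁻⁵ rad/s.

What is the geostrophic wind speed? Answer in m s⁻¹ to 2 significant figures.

24 m s⁻¹

Coriolis parameter at 55°S:
f = 2Ω sin φ = 2 × 7.29×10⁻⁵ × sin 55° = 1.19×10⁻⁴ s⁻¹
Pressure gradient: |∂P/∂n| = 800 Pa / 389000 m = 2.06×10⁻³ Pa/m
Geostrophic balance (pressure-gradient force = Coriolis force):
V_g = (1/(fρ)) |∂P/∂n| = 2.06×10⁻³ / (1.19×10⁻⁴ × 0.710) = 24.3 m/s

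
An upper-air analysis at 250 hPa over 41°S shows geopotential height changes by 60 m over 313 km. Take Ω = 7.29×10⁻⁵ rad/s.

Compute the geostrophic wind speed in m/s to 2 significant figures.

20 m/s

Coriolis parameter at 41°S:
f = 2Ω sin φ = 2 × 7.29×10⁻⁵ × sin 41° = 9.57×10⁻⁵ s⁻¹
Height gradient: |∂Z/∂n| = 60 m / 313000 m = 1.92×10⁻⁴
On a pressure surface, geostrophic balance gives V_g = (g/f)|∂Z/∂n|:
V_g = 9.81 × 1.92×10⁻⁴ / 9.57×10⁻⁵ = 19.7 m/s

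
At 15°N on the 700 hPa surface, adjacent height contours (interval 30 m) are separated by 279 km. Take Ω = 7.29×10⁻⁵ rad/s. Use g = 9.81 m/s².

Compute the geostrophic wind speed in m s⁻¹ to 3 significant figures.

Coriolis parameter at 15°N:
f = 2Ω sin φ = 2 × 7.29×10⁻⁵ × sin 15° = 3.77×10⁻⁵ s⁻¹
Height gradient: |∂Z/∂n| = 30 m / 279000 m = 1.08×10⁻⁴
On a pressure surface, geostrophic balance gives V_g = (g/f)|∂Z/∂n|:
V_g = 9.81 × 1.08×10⁻⁴ / 3.77×10⁻⁵ = 28.0 m/s

28.0 m s⁻¹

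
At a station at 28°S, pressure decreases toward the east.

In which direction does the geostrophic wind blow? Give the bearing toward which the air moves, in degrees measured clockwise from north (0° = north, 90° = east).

000°

The pressure-gradient force points toward the east (bearing 090°).
Geostrophic balance: in the Southern Hemisphere the Coriolis force deflects motion to the left, so the geostrophic wind blows 90° to the left of the pressure-gradient force (low pressure on the right).
Rotating 090° by 90° counterclockwise gives 000° — the wind blows toward the north.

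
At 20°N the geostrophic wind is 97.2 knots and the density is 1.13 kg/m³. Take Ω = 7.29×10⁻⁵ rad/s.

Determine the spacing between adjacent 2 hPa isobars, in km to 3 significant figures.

Coriolis parameter at 20°N:
f = 2Ω sin φ = 2 × 7.29×10⁻⁵ × sin 20° = 4.99×10⁻⁵ s⁻¹
Wind speed in SI: 97.2 knots = 50.0 m/s
Geostrophic balance rearranged: |∂P/∂n| = f ρ V_g
|∂P/∂n| = 4.99×10⁻⁵ × 1.13 × 50.0 = 2.82×10⁻³ Pa/m
Isobar spacing: Δn = ΔP/|∂P/∂n| = 200 Pa / 2.82×10⁻³ Pa/m = 70980 m ≈ 71.0 km

71.0 km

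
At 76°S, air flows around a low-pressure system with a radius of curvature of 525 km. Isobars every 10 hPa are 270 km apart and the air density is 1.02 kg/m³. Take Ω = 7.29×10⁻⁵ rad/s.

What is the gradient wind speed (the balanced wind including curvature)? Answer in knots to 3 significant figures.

Coriolis parameter at 76°S:
f = 2Ω sin φ = 2 × 7.29×10⁻⁵ × sin 76° = 1.41×10⁻⁴ s⁻¹
Pressure gradient: |∂P/∂n| = 1000 Pa / 270000 m = 3.70×10⁻³ Pa/m
Geostrophic speed: V_g = |∂P/∂n|/(fρ) = 3.70×10⁻³/(1.41×10⁻⁴ × 1.02) = 25.7 m/s
Around a low, centrifugal force acts outward with Coriolis, so pressure-gradient force balances both:
(1/ρ)|∂P/∂n| = fV + V²/R  →  V² + fR·V − fR·V_g = 0
With fR = 1.41×10⁻⁴ × 525×10³ m = 74.3 m/s:
V = [−fR + √((fR)² + 4 fR V_g)]/2 = [−74.3 + √(74.3² + 4×74.3×25.7)]/2 = 20.2 m/s
Subgeostrophic (V < V_g = 25.7 m/s), as expected around a low.
Converting: 20.2 m/s × 1.944 = 39.2 knots

39.2 knots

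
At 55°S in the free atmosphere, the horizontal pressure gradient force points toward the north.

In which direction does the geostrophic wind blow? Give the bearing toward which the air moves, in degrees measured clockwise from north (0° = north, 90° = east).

270°

The pressure-gradient force points toward the north (bearing 000°).
Geostrophic balance: in the Southern Hemisphere the Coriolis force deflects motion to the left, so the geostrophic wind blows 90° to the left of the pressure-gradient force (low pressure on the right).
Rotating 000° by 90° counterclockwise gives 270° — the wind blows toward the west.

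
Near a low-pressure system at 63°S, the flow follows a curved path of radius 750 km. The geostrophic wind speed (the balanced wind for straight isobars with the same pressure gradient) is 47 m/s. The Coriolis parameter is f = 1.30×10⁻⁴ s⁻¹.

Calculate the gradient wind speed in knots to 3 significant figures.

67.4 knots

Around a low, centrifugal force acts outward with Coriolis, so pressure-gradient force balances both:
(1/ρ)|∂P/∂n| = fV + V²/R  →  V² + fR·V − fR·V_g = 0
With fR = 1.30×10⁻⁴ × 750×10³ m = 97.5 m/s:
V = [−fR + √((fR)² + 4 fR V_g)]/2 = [−97.5 + √(97.5² + 4×97.5×47)]/2 = 34.7 m/s
Subgeostrophic (V < V_g = 47 m/s), as expected around a low.
Converting: 34.7 m/s × 1.944 = 67.4 knots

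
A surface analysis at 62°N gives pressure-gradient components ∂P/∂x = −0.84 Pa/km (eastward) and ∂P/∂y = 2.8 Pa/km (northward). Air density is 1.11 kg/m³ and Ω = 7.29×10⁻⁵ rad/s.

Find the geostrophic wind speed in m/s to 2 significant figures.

Coriolis parameter at 62°N:
f = 2Ω sin φ = 2 × 7.29×10⁻⁵ × sin 62° = 1.29×10⁻⁴ s⁻¹
Component geostrophic relations (x east, y north):
u_g = −(1/(fρ)) ∂P/∂y,  v_g = (1/(fρ)) ∂P/∂x
u_g = −(2.8×10⁻³)/(1.29×10⁻⁴ × 1.11) = −19.6 m/s;  v_g = (−0.84×10⁻³)/(1.29×10⁻⁴ × 1.11) = −5.88 m/s
|V_g| = √(u_g² + v_g²) = 20.5 m/s

20 m/s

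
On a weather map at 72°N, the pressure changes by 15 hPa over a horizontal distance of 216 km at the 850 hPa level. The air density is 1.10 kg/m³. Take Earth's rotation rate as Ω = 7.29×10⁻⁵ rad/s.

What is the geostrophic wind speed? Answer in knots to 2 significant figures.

88 knots

Coriolis parameter at 72°N:
f = 2Ω sin φ = 2 × 7.29×10⁻⁵ × sin 72° = 1.39×10⁻⁴ s⁻¹
Pressure gradient: |∂P/∂n| = 1500 Pa / 216000 m = 6.94×10⁻³ Pa/m
Geostrophic balance (pressure-gradient force = Coriolis force):
V_g = (1/(fρ)) |∂P/∂n| = 6.94×10⁻³ / (1.39×10⁻⁴ × 1.10) = 45.5 m/s
Converting: 45.5 m/s × 1.944 = 88 knots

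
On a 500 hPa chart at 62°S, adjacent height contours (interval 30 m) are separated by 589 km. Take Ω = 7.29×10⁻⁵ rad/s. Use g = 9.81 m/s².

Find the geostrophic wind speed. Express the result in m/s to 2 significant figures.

Coriolis parameter at 62°S:
f = 2Ω sin φ = 2 × 7.29×10⁻⁵ × sin 62° = 1.29×10⁻⁴ s⁻¹
Height gradient: |∂Z/∂n| = 30 m / 589000 m = 5.09×10⁻⁵
On a pressure surface, geostrophic balance gives V_g = (g/f)|∂Z/∂n|:
V_g = 9.81 × 5.09×10⁻⁵ / 1.29×10⁻⁴ = 3.88 m/s

3.9 m/s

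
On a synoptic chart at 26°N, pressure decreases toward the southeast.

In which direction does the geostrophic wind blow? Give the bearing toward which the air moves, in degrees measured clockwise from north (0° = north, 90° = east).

The pressure-gradient force points toward the southeast (bearing 135°).
Geostrophic balance: in the Northern Hemisphere the Coriolis force deflects motion to the right, so the geostrophic wind blows 90° to the right of the pressure-gradient force (low pressure on the left).
Rotating 135° by 90° clockwise gives 225° — the wind blows toward the southwest.

225°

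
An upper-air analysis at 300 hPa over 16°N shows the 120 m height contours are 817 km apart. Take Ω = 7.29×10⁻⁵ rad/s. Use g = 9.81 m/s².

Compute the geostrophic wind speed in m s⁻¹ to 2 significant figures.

36 m s⁻¹

Coriolis parameter at 16°N:
f = 2Ω sin φ = 2 × 7.29×10⁻⁵ × sin 16° = 4.02×10⁻⁵ s⁻¹
Height gradient: |∂Z/∂n| = 120 m / 817000 m = 1.47×10⁻⁴
On a pressure surface, geostrophic balance gives V_g = (g/f)|∂Z/∂n|:
V_g = 9.81 × 1.47×10⁻⁴ / 4.02×10⁻⁵ = 35.9 m/s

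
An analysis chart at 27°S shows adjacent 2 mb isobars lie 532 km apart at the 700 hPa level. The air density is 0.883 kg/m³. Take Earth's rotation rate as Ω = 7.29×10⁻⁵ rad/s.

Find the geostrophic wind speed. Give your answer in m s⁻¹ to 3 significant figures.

Coriolis parameter at 27°S:
f = 2Ω sin φ = 2 × 7.29×10⁻⁵ × sin 27° = 6.62×10⁻⁵ s⁻¹
Pressure gradient: |∂P/∂n| = 200 Pa / 532000 m = 3.76×10⁻⁴ Pa/m
Geostrophic balance (pressure-gradient force = Coriolis force):
V_g = (1/(fρ)) |∂P/∂n| = 3.76×10⁻⁴ / (6.62×10⁻⁵ × 0.883) = 6.43 m/s

6.43 m s⁻¹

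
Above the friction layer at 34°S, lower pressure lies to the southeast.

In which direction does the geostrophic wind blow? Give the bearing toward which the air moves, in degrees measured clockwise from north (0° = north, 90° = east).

045°

The pressure-gradient force points toward the southeast (bearing 135°).
Geostrophic balance: in the Southern Hemisphere the Coriolis force deflects motion to the left, so the geostrophic wind blows 90° to the left of the pressure-gradient force (low pressure on the right).
Rotating 135° by 90° counterclockwise gives 045° — the wind blows toward the northeast.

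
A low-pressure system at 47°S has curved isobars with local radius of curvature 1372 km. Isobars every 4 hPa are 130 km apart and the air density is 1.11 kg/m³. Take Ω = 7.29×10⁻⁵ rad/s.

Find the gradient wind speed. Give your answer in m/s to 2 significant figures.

23 m/s

Coriolis parameter at 47°S:
f = 2Ω sin φ = 2 × 7.29×10⁻⁵ × sin 47° = 1.07×10⁻⁴ s⁻¹
Pressure gradient: |∂P/∂n| = 400 Pa / 130000 m = 3.08×10⁻³ Pa/m
Geostrophic speed: V_g = |∂P/∂n|/(fρ) = 3.08×10⁻³/(1.07×10⁻⁴ × 1.11) = 26.0 m/s
Around a low, centrifugal force acts outward with Coriolis, so pressure-gradient force balances both:
(1/ρ)|∂P/∂n| = fV + V²/R  →  V² + fR·V − fR·V_g = 0
With fR = 1.07×10⁻⁴ × 1372×10³ m = 146 m/s:
V = [−fR + √((fR)² + 4 fR V_g)]/2 = [−146 + √(146² + 4×146×26)]/2 = 22.5 m/s
Subgeostrophic (V < V_g = 26 m/s), as expected around a low.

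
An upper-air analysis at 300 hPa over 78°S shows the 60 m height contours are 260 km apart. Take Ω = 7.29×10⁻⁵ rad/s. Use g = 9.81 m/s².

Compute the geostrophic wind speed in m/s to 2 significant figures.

16 m/s

Coriolis parameter at 78°S:
f = 2Ω sin φ = 2 × 7.29×10⁻⁵ × sin 78° = 1.43×10⁻⁴ s⁻¹
Height gradient: |∂Z/∂n| = 60 m / 260000 m = 2.31×10⁻⁴
On a pressure surface, geostrophic balance gives V_g = (g/f)|∂Z/∂n|:
V_g = 9.81 × 2.31×10⁻⁴ / 1.43×10⁻⁴ = 15.9 m/s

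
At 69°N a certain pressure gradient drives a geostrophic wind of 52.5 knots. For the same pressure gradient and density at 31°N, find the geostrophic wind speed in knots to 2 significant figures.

With the same pressure gradient and density, V_g ∝ 1/f ∝ 1/sin φ.
V₂ = V₁ · sin φ₁ / sin φ₂ = 52.5 × sin 69° / sin 31°
V₂ = 52.5 × 0.9336/0.5150 = 95 knots

95 knots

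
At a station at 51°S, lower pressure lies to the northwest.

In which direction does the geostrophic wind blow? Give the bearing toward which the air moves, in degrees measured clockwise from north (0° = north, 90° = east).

225°

The pressure-gradient force points toward the northwest (bearing 315°).
Geostrophic balance: in the Southern Hemisphere the Coriolis force deflects motion to the left, so the geostrophic wind blows 90° to the left of the pressure-gradient force (low pressure on the right).
Rotating 315° by 90° counterclockwise gives 225° — the wind blows toward the southwest.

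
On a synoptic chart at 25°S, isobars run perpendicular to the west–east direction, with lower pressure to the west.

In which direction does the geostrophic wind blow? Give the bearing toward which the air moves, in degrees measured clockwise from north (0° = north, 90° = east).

180°

The pressure-gradient force points toward the west (bearing 270°).
Geostrophic balance: in the Southern Hemisphere the Coriolis force deflects motion to the left, so the geostrophic wind blows 90° to the left of the pressure-gradient force (low pressure on the right).
Rotating 270° by 90° counterclockwise gives 180° — the wind blows toward the south.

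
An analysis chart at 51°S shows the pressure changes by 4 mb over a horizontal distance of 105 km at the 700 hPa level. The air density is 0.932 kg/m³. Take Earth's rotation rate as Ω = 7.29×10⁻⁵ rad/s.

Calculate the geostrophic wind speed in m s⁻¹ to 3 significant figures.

36.1 m s⁻¹

Coriolis parameter at 51°S:
f = 2Ω sin φ = 2 × 7.29×10⁻⁵ × sin 51° = 1.13×10⁻⁴ s⁻¹
Pressure gradient: |∂P/∂n| = 400 Pa / 105000 m = 3.81×10⁻³ Pa/m
Geostrophic balance (pressure-gradient force = Coriolis force):
V_g = (1/(fρ)) |∂P/∂n| = 3.81×10⁻³ / (1.13×10⁻⁴ × 0.932) = 36.1 m/s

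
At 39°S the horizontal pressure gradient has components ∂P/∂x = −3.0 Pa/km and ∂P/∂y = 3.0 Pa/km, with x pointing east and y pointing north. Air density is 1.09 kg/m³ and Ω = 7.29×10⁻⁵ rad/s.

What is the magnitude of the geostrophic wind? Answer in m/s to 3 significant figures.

42.4 m/s

Coriolis parameter at 39°S:
f = 2Ω sin φ = 2 × 7.29×10⁻⁵ × sin 39° = 9.18×10⁻⁵ s⁻¹
In the Southern Hemisphere f is negative: f = −9.18×10⁻⁵ s⁻¹.
Component geostrophic relations (x east, y north):
u_g = −(1/(fρ)) ∂P/∂y,  v_g = (1/(fρ)) ∂P/∂x
u_g = −(3.0×10⁻³)/(−9.18×10⁻⁵ × 1.09) = 30.0 m/s;  v_g = (−3.0×10⁻³)/(−9.18×10⁻⁵ × 1.09) = 30.0 m/s
|V_g| = √(u_g² + v_g²) = 42.4 m/s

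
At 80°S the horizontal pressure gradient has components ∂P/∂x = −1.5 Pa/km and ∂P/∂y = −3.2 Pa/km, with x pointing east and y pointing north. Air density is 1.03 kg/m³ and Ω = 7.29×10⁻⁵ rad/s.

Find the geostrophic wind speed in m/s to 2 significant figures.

24 m/s

Coriolis parameter at 80°S:
f = 2Ω sin φ = 2 × 7.29×10⁻⁵ × sin 80° = 1.44×10⁻⁴ s⁻¹
In the Southern Hemisphere f is negative: f = −1.44×10⁻⁴ s⁻¹.
Component geostrophic relations (x east, y north):
u_g = −(1/(fρ)) ∂P/∂y,  v_g = (1/(fρ)) ∂P/∂x
u_g = −(−3.2×10⁻³)/(−1.44×10⁻⁴ × 1.03) = −21.6 m/s;  v_g = (−1.5×10⁻³)/(−1.44×10⁻⁴ × 1.03) = 10.1 m/s
|V_g| = √(u_g² + v_g²) = 23.9 m/s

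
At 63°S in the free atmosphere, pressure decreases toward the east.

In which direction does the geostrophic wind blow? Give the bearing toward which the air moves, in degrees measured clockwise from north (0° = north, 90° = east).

000°

The pressure-gradient force points toward the east (bearing 090°).
Geostrophic balance: in the Southern Hemisphere the Coriolis force deflects motion to the left, so the geostrophic wind blows 90° to the left of the pressure-gradient force (low pressure on the right).
Rotating 090° by 90° counterclockwise gives 000° — the wind blows toward the north.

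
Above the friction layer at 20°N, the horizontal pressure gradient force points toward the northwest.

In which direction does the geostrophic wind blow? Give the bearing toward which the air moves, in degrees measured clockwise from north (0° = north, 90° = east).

The pressure-gradient force points toward the northwest (bearing 315°).
Geostrophic balance: in the Northern Hemisphere the Coriolis force deflects motion to the right, so the geostrophic wind blows 90° to the right of the pressure-gradient force (low pressure on the left).
Rotating 315° by 90° clockwise gives 045° — the wind blows toward the northeast.

045°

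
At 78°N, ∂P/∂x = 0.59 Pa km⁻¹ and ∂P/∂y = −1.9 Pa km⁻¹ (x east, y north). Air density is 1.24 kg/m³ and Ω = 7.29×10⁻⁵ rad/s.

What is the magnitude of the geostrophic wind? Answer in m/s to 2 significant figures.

Coriolis parameter at 78°N:
f = 2Ω sin φ = 2 × 7.29×10⁻⁵ × sin 78° = 1.43×10⁻⁴ s⁻¹
Component geostrophic relations (x east, y north):
u_g = −(1/(fρ)) ∂P/∂y,  v_g = (1/(fρ)) ∂P/∂x
u_g = −(−1.9×10⁻³)/(1.43×10⁻⁴ × 1.24) = 10.7 m/s;  v_g = (0.59×10⁻³)/(1.43×10⁻⁴ × 1.24) = 3.34 m/s
|V_g| = √(u_g² + v_g²) = 11.3 m/s

11 m/s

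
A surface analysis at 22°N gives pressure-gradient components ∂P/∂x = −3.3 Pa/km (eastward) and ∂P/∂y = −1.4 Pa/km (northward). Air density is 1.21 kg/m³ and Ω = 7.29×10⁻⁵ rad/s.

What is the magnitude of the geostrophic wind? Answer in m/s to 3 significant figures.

54.2 m/s

Coriolis parameter at 22°N:
f = 2Ω sin φ = 2 × 7.29×10⁻⁵ × sin 22° = 5.46×10⁻⁵ s⁻¹
Component geostrophic relations (x east, y north):
u_g = −(1/(fρ)) ∂P/∂y,  v_g = (1/(fρ)) ∂P/∂x
u_g = −(−1.4×10⁻³)/(5.46×10⁻⁵ × 1.21) = 21.2 m/s;  v_g = (−3.3×10⁻³)/(5.46×10⁻⁵ × 1.21) = −49.9 m/s
|V_g| = √(u_g² + v_g²) = 54.2 m/s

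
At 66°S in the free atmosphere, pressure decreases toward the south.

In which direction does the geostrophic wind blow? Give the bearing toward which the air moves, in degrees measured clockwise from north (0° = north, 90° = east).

The pressure-gradient force points toward the south (bearing 180°).
Geostrophic balance: in the Southern Hemisphere the Coriolis force deflects motion to the left, so the geostrophic wind blows 90° to the left of the pressure-gradient force (low pressure on the right).
Rotating 180° by 90° counterclockwise gives 090° — the wind blows toward the east.

090°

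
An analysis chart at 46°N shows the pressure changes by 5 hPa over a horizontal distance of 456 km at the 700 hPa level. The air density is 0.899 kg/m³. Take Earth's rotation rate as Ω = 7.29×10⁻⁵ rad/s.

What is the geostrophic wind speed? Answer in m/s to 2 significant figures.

12 m/s

Coriolis parameter at 46°N:
f = 2Ω sin φ = 2 × 7.29×10⁻⁵ × sin 46° = 1.05×10⁻⁴ s⁻¹
Pressure gradient: |∂P/∂n| = 500 Pa / 456000 m = 1.10×10⁻³ Pa/m
Geostrophic balance (pressure-gradient force = Coriolis force):
V_g = (1/(fρ)) |∂P/∂n| = 1.10×10⁻³ / (1.05×10⁻⁴ × 0.899) = 11.6 m/s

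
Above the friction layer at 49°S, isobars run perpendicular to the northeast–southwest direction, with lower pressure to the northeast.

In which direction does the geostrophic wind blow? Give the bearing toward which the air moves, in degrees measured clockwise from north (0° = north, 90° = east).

315°

The pressure-gradient force points toward the northeast (bearing 045°).
Geostrophic balance: in the Southern Hemisphere the Coriolis force deflects motion to the left, so the geostrophic wind blows 90° to the left of the pressure-gradient force (low pressure on the right).
Rotating 045° by 90° counterclockwise gives 315° — the wind blows toward the northwest.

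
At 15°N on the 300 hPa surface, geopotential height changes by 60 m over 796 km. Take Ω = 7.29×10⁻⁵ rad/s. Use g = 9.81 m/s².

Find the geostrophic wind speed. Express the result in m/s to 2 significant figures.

20 m/s

Coriolis parameter at 15°N:
f = 2Ω sin φ = 2 × 7.29×10⁻⁵ × sin 15° = 3.77×10⁻⁵ s⁻¹
Height gradient: |∂Z/∂n| = 60 m / 796000 m = 7.54×10⁻⁵
On a pressure surface, geostrophic balance gives V_g = (g/f)|∂Z/∂n|:
V_g = 9.81 × 7.54×10⁻⁵ / 3.77×10⁻⁵ = 19.6 m/s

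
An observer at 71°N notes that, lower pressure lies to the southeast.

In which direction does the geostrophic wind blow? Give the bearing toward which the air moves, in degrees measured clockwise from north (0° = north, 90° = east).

The pressure-gradient force points toward the southeast (bearing 135°).
Geostrophic balance: in the Northern Hemisphere the Coriolis force deflects motion to the right, so the geostrophic wind blows 90° to the right of the pressure-gradient force (low pressure on the left).
Rotating 135° by 90° clockwise gives 225° — the wind blows toward the southwest.

225°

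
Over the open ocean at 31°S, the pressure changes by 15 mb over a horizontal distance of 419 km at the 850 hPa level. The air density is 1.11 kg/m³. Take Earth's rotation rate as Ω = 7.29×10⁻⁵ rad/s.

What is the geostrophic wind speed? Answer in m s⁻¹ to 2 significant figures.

43 m s⁻¹

Coriolis parameter at 31°S:
f = 2Ω sin φ = 2 × 7.29×10⁻⁵ × sin 31° = 7.51×10⁻⁵ s⁻¹
Pressure gradient: |∂P/∂n| = 1500 Pa / 419000 m = 3.58×10⁻³ Pa/m
Geostrophic balance (pressure-gradient force = Coriolis force):
V_g = (1/(fρ)) |∂P/∂n| = 3.58×10⁻³ / (7.51×10⁻⁵ × 1.11) = 42.9 m/s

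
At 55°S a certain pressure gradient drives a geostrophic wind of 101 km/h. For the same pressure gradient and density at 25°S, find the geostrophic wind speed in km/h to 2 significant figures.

With the same pressure gradient and density, V_g ∝ 1/f ∝ 1/sin φ.
V₂ = V₁ · sin φ₁ / sin φ₂ = 101 × sin 55° / sin 25°
V₂ = 101 × 0.8192/0.4226 = 200 km/h

200 km/h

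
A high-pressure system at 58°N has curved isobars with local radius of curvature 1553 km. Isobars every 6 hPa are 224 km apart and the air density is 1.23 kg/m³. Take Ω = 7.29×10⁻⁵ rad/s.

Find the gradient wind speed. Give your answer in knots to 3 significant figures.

Coriolis parameter at 58°N:
f = 2Ω sin φ = 2 × 7.29×10⁻⁵ × sin 58° = 1.24×10⁻⁴ s⁻¹
Pressure gradient: |∂P/∂n| = 600 Pa / 224000 m = 2.68×10⁻³ Pa/m
Geostrophic speed: V_g = |∂P/∂n|/(fρ) = 2.68×10⁻³/(1.24×10⁻⁴ × 1.23) = 17.6 m/s
Around a high, pressure-gradient force acts outward with centrifugal, so Coriolis balances both:
fV = (1/ρ)|∂P/∂n| + V²/R  →  V² − fR·V + fR·V_g = 0
With fR = 1.24×10⁻⁴ × 1553×10³ m = 192 m/s:
V = [fR − √((fR)² − 4 fR V_g)]/2 = [192 − √(192² − 4×192×17.6)]/2 = 19.6 m/s
Supergeostrophic (V > V_g = 17.6 m/s), as expected around a high.
Converting: 19.6 m/s × 1.944 = 38.1 knots

38.1 knots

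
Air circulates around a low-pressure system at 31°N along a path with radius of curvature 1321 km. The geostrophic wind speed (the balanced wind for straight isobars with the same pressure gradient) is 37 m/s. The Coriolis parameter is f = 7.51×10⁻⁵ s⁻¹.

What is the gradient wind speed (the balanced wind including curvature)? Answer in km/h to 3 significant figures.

103 km/h

Around a low, centrifugal force acts outward with Coriolis, so pressure-gradient force balances both:
(1/ρ)|∂P/∂n| = fV + V²/R  →  V² + fR·V − fR·V_g = 0
With fR = 7.51×10⁻⁵ × 1321×10³ m = 99.2 m/s:
V = [−fR + √((fR)² + 4 fR V_g)]/2 = [−99.2 + √(99.2² + 4×99.2×37)]/2 = 28.7 m/s
Subgeostrophic (V < V_g = 37 m/s), as expected around a low.
Converting: 28.7 m/s × 3.6 = 103 km/h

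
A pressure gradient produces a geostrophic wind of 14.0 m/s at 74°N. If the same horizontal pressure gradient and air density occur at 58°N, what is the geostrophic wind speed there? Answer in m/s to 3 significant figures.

15.9 m/s

With the same pressure gradient and density, V_g ∝ 1/f ∝ 1/sin φ.
V₂ = V₁ · sin φ₁ / sin φ₂ = 14.0 × sin 74° / sin 58°
V₂ = 14.0 × 0.9613/0.8480 = 15.9 m/s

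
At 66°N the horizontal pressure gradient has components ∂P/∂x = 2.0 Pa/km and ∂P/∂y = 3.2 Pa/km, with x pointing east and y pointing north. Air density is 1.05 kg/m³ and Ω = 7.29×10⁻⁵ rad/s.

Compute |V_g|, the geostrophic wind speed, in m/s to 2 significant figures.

Coriolis parameter at 66°N:
f = 2Ω sin φ = 2 × 7.29×10⁻⁵ × sin 66° = 1.33×10⁻⁴ s⁻¹
Component geostrophic relations (x east, y north):
u_g = −(1/(fρ)) ∂P/∂y,  v_g = (1/(fρ)) ∂P/∂x
u_g = −(3.2×10⁻³)/(1.33×10⁻⁴ × 1.05) = −22.9 m/s;  v_g = (2.0×10⁻³)/(1.33×10⁻⁴ × 1.05) = 14.3 m/s
|V_g| = √(u_g² + v_g²) = 27.0 m/s

27 m/s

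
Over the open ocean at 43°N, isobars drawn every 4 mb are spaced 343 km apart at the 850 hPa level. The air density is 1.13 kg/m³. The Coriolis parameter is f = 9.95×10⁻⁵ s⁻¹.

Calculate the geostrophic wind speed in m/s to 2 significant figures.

10 m/s

Pressure gradient: |∂P/∂n| = 400 Pa / 343000 m = 1.17×10⁻³ Pa/m
Geostrophic balance (pressure-gradient force = Coriolis force):
V_g = (1/(fρ)) |∂P/∂n| = 1.17×10⁻³ / (9.95×10⁻⁵ × 1.13) = 10.4 m/s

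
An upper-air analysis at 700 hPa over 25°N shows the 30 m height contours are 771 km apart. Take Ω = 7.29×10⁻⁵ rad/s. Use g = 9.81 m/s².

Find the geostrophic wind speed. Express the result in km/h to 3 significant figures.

22.3 km/h

Coriolis parameter at 25°N:
f = 2Ω sin φ = 2 × 7.29×10⁻⁵ × sin 25° = 6.16×10⁻⁵ s⁻¹
Height gradient: |∂Z/∂n| = 30 m / 771000 m = 3.89×10⁻⁵
On a pressure surface, geostrophic balance gives V_g = (g/f)|∂Z/∂n|:
V_g = 9.81 × 3.89×10⁻⁵ / 6.16×10⁻⁵ = 6.19 m/s
Converting: 6.19 m/s × 3.6 = 22.3 km/h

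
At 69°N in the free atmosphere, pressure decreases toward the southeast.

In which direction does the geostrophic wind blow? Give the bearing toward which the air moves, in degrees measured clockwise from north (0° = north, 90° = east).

The pressure-gradient force points toward the southeast (bearing 135°).
Geostrophic balance: in the Northern Hemisphere the Coriolis force deflects motion to the right, so the geostrophic wind blows 90° to the right of the pressure-gradient force (low pressure on the left).
Rotating 135° by 90° clockwise gives 225° — the wind blows toward the southwest.

225°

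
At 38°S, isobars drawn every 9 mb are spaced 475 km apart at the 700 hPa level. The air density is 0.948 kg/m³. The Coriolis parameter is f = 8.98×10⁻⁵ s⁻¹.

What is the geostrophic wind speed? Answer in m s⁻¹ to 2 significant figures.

22 m s⁻¹

Pressure gradient: |∂P/∂n| = 900 Pa / 475000 m = 1.89×10⁻³ Pa/m
Geostrophic balance (pressure-gradient force = Coriolis force):
V_g = (1/(fρ)) |∂P/∂n| = 1.89×10⁻³ / (8.98×10⁻⁵ × 0.948) = 22.3 m/s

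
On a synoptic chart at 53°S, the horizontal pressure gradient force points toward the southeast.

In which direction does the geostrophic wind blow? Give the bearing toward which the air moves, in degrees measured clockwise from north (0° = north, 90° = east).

The pressure-gradient force points toward the southeast (bearing 135°).
Geostrophic balance: in the Southern Hemisphere the Coriolis force deflects motion to the left, so the geostrophic wind blows 90° to the left of the pressure-gradient force (low pressure on the right).
Rotating 135° by 90° counterclockwise gives 045° — the wind blows toward the northeast.

045°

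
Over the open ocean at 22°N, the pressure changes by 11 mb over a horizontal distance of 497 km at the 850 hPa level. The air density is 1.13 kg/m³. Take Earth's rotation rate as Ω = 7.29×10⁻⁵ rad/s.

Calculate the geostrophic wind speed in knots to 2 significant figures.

Coriolis parameter at 22°N:
f = 2Ω sin φ = 2 × 7.29×10⁻⁵ × sin 22° = 5.46×10⁻⁵ s⁻¹
Pressure gradient: |∂P/∂n| = 1100 Pa / 497000 m = 2.21×10⁻³ Pa/m
Geostrophic balance (pressure-gradient force = Coriolis force):
V_g = (1/(fρ)) |∂P/∂n| = 2.21×10⁻³ / (5.46×10⁻⁵ × 1.13) = 35.9 m/s
Converting: 35.9 m/s × 1.944 = 70 knots

70 knots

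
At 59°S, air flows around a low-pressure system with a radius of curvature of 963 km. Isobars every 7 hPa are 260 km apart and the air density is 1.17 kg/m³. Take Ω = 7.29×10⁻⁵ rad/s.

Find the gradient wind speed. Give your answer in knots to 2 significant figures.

Coriolis parameter at 59°S:
f = 2Ω sin φ = 2 × 7.29×10⁻⁵ × sin 59° = 1.25×10⁻⁴ s⁻¹
Pressure gradient: |∂P/∂n| = 700 Pa / 260000 m = 2.69×10⁻³ Pa/m
Geostrophic speed: V_g = |∂P/∂n|/(fρ) = 2.69×10⁻³/(1.25×10⁻⁴ × 1.17) = 18.4 m/s
Around a low, centrifugal force acts outward with Coriolis, so pressure-gradient force balances both:
(1/ρ)|∂P/∂n| = fV + V²/R  →  V² + fR·V − fR·V_g = 0
With fR = 1.25×10⁻⁴ × 963×10³ m = 120 m/s:
V = [−fR + √((fR)² + 4 fR V_g)]/2 = [−120 + √(120² + 4×120×18.4)]/2 = 16.2 m/s
Subgeostrophic (V < V_g = 18.4 m/s), as expected around a low.
Converting: 16.2 m/s × 1.944 = 32 knots

32 knots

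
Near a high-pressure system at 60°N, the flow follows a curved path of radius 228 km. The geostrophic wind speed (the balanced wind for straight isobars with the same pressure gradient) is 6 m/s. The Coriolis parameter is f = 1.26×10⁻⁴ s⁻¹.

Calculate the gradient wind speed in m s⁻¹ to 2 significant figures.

Around a high, pressure-gradient force acts outward with centrifugal, so Coriolis balances both:
fV = (1/ρ)|∂P/∂n| + V²/R  →  V² − fR·V + fR·V_g = 0
With fR = 1.26×10⁻⁴ × 228×10³ m = 28.7 m/s:
V = [fR − √((fR)² − 4 fR V_g)]/2 = [28.7 − √(28.7² − 4×28.7×6)]/2 = 8.54 m/s
Supergeostrophic (V > V_g = 6 m/s), as expected around a high.

8.5 m s⁻¹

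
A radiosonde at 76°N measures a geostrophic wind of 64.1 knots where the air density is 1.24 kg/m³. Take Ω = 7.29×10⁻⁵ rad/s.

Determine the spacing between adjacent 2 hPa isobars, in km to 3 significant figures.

Coriolis parameter at 76°N:
f = 2Ω sin φ = 2 × 7.29×10⁻⁵ × sin 76° = 1.41×10⁻⁴ s⁻¹
Wind speed in SI: 64.1 knots = 33.0 m/s
Geostrophic balance rearranged: |∂P/∂n| = f ρ V_g
|∂P/∂n| = 1.41×10⁻⁴ × 1.24 × 33.0 = 5.78×10⁻³ Pa/m
Isobar spacing: Δn = ΔP/|∂P/∂n| = 200 Pa / 5.78×10⁻³ Pa/m = 34574 m ≈ 34.6 km

34.6 km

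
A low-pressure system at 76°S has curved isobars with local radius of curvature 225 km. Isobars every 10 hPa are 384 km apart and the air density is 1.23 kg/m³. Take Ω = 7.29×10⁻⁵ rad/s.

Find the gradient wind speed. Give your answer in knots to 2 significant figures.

22 knots

Coriolis parameter at 76°S:
f = 2Ω sin φ = 2 × 7.29×10⁻⁵ × sin 76° = 1.41×10⁻⁴ s⁻¹
Pressure gradient: |∂P/∂n| = 1000 Pa / 384000 m = 2.60×10⁻³ Pa/m
Geostrophic speed: V_g = |∂P/∂n|/(fρ) = 2.60×10⁻³/(1.41×10⁻⁴ × 1.23) = 15.0 m/s
Around a low, centrifugal force acts outward with Coriolis, so pressure-gradient force balances both:
(1/ρ)|∂P/∂n| = fV + V²/R  →  V² + fR·V − fR·V_g = 0
With fR = 1.41×10⁻⁴ × 225×10³ m = 31.8 m/s:
V = [−fR + √((fR)² + 4 fR V_g)]/2 = [−31.8 + √(31.8² + 4×31.8×15)]/2 = 11.1 m/s
Subgeostrophic (V < V_g = 15 m/s), as expected around a low.
Converting: 11.1 m/s × 1.944 = 22 knots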